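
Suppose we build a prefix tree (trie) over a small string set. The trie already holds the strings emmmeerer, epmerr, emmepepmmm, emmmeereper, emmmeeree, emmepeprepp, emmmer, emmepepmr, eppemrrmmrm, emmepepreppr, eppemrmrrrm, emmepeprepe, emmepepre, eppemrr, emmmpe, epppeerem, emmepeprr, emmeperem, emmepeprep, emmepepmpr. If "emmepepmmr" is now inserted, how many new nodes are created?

1

Walking "emmepepmmr" from the root, the first 9 characters ("emmepepmm") follow existing edges; "r" is the first miss.
So 10 − 9 = 1 new nodes.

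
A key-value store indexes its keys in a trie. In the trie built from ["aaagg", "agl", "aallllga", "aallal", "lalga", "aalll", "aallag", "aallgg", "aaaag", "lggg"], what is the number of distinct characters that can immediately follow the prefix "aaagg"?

0

Walk "aaagg" from the root, arriving at one node.
No stored string extends past "aaagg".
That node has 0 child edges.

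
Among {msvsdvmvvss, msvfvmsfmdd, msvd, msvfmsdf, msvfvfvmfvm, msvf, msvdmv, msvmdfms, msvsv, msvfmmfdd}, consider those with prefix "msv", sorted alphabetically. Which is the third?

msvf

Words with prefix "msv", in lexicographic order: "msvd", "msvdmv", "msvf", "msvfmmfdd", "msvfmsdf", "msvfvfvmfvm", "msvfvmsfmdd", "msvmdfms", "msvsdvmvvss", "msvsv"
Position 3: msvf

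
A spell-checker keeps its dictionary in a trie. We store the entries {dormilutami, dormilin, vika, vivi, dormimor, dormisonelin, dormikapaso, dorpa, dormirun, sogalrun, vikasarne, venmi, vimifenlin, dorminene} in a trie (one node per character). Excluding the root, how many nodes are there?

69

Trace insertions, counting only characters that open a new branch:
  "dormilutami" → 11 new (d, o, r, m, i, l, u, t, a, m, i)
  "dormilin" → prefix "dormil" already present; 2 new (i, n)
  "vika" → 4 new (v, i, k, a)
  "vivi" → prefix "vi" already present; 2 new (v, i)
  "dormimor" → prefix "dormi" already present; 3 new (m, o, r)
  "dormisonelin" → prefix "dormi" already present; 7 new (s, o, n, e, l, i, n)
  "dormikapaso" → prefix "dormi" already present; 6 new (k, a, p, a, s, o)
  "dorpa" → prefix "dor" already present; 2 new (p, a)
  "dormirun" → prefix "dormi" already present; 3 new (r, u, n)
  "sogalrun" → 8 new (s, o, g, a, l, r, u, n)
  "vikasarne" → prefix "vika" already present; 5 new (s, a, r, n, e)
  "venmi" → prefix "v" already present; 4 new (e, n, m, i)
  "vimifenlin" → prefix "vi" already present; 8 new (m, i, f, e, n, l, i, n)
  "dorminene" → prefix "dormi" already present; 4 new (n, e, n, e)
Total nodes = 11 + 2 + 4 + 2 + 3 + 7 + 6 + 2 + 3 + 8 + 5 + 4 + 8 + 4 = 69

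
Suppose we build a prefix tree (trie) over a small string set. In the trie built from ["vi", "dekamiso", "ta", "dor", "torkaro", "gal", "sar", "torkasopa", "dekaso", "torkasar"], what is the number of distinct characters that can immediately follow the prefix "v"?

1

Follow the path "v" to its node, then look at its outgoing edges.
Characters that immediately follow "v" among the stored strings: {i}.
That node has 1 child edge.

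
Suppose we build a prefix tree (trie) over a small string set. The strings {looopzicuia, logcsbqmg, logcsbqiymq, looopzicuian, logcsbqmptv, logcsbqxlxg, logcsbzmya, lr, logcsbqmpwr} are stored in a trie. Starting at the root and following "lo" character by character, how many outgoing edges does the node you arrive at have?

2

The children of the "lo" node are the distinct next characters among strings starting with "lo".
Characters that immediately follow "lo" among the stored strings: {g, o}.
That node has 2 child edges.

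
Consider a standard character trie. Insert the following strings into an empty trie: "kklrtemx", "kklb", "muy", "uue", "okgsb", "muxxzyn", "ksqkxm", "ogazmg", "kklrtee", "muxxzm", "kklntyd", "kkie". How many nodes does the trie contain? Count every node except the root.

43

Trace insertions, counting only characters that open a new branch:
  "kklrtemx" → 8 new (k, k, l, r, t, e, m, x)
  "kklb" → prefix "kkl" already present; 1 new (b)
  "muy" → 3 new (m, u, y)
  "uue" → 3 new (u, u, e)
  "okgsb" → 5 new (o, k, g, s, b)
  "muxxzyn" → prefix "mu" already present; 5 new (x, x, z, y, n)
  "ksqkxm" → prefix "k" already present; 5 new (s, q, k, x, m)
  "ogazmg" → prefix "o" already present; 5 new (g, a, z, m, g)
  "kklrtee" → prefix "kklrte" already present; 1 new (e)
  "muxxzm" → prefix "muxxz" already present; 1 new (m)
  "kklntyd" → prefix "kkl" already present; 4 new (n, t, y, d)
  "kkie" → prefix "kk" already present; 2 new (i, e)
Total nodes = 8 + 1 + 3 + 3 + 5 + 5 + 5 + 5 + 1 + 1 + 4 + 2 = 43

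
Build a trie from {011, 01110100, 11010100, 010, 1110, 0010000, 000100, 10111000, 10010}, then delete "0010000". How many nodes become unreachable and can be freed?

5

After clearing the end-marker at "0010000", prune upward until reaching a node still needed by another word.
The suffix "10000" (5 nodes) is used only by "0010000"; the node for "00" still has the child "0", so pruning stops there.
Nodes removed: 5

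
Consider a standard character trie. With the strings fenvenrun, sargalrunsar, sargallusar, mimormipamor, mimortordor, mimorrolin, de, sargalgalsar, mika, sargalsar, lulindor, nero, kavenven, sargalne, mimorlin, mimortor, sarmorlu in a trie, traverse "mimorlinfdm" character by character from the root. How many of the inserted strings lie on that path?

Check each prefix of "mimorlinfdm" against the stored set — each match is an end-marker on the path.
Prefixes of the query that are stored words: "mimorlin"
Count: 1

1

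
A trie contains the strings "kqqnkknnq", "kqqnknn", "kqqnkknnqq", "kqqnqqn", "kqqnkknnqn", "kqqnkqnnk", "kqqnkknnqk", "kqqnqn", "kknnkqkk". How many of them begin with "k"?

9

Filter for entries beginning with "k":
Matches: "kknnkqkk", "kqqnkknnq", "kqqnkknnqk", "kqqnkknnqn", "kqqnkknnqq", "kqqnknn", "kqqnkqnnk", "kqqnqn", "kqqnqqn"
Count: 9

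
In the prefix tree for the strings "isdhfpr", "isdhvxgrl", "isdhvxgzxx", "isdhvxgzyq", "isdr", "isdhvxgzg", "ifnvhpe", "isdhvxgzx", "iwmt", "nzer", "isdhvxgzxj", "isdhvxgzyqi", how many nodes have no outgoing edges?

10

A leaf is a node with no children — equivalently, the end of a word that is not a proper prefix of any other stored word.
Those words: "ifnvhpe", "isdhfpr", "isdhvxgrl", "isdhvxgzg", "isdhvxgzxj", "isdhvxgzxx", "isdhvxgzyqi", "isdr", "iwmt", "nzer"
Leaf count: 10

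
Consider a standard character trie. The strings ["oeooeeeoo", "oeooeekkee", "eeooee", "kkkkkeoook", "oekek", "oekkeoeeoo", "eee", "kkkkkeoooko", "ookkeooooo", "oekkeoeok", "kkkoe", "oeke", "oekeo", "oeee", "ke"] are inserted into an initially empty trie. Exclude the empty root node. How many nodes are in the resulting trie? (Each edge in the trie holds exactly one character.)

Insert word by word; a character creates a node only if that edge doesn't already exist:
  "oeooeeeoo" → 9 new (o, e, o, o, e, e, e, o, o)
  "oeooeekkee" → prefix "oeooee" already present; 4 new (k, k, e, e)
  "eeooee" → 6 new (e, e, o, o, e, e)
  "kkkkkeoook" → 10 new (k, k, k, k, k, e, o, o, o, k)
  "oekek" → prefix "oe" already present; 3 new (k, e, k)
  "oekkeoeeoo" → prefix "oek" already present; 7 new (k, e, o, e, e, o, o)
  "eee" → prefix "ee" already present; 1 new (e)
  "kkkkkeoooko" → prefix "kkkkkeoook" already present; 1 new (o)
  "ookkeooooo" → prefix "o" already present; 9 new (o, k, k, e, o, o, o, o, o)
  "oekkeoeok" → prefix "oekkeoe" already present; 2 new (o, k)
  "kkkoe" → prefix "kkk" already present; 2 new (o, e)
  "oeke" → prefix "oeke" already present; 0 new (none)
  "oekeo" → prefix "oeke" already present; 1 new (o)
  "oeee" → prefix "oe" already present; 2 new (e, e)
  "ke" → prefix "k" already present; 1 new (e)
Total nodes = 9 + 4 + 6 + 10 + 3 + 7 + 1 + 1 + 9 + 2 + 2 + 0 + 1 + 2 + 1 = 58

58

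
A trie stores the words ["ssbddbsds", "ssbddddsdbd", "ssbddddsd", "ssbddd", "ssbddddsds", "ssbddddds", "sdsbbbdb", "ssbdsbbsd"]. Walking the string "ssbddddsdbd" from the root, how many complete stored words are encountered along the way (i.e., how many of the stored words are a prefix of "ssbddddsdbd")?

3

Traverse "ssbddddsdbd" character by character; count nodes along the way that are marked as word ends.
Prefixes of the query that are stored words: "ssbddd", "ssbddddsd", "ssbddddsdbd"
Count: 3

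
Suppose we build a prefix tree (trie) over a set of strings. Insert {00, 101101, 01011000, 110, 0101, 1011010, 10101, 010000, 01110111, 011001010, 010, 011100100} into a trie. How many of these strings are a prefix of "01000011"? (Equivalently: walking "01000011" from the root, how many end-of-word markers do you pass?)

2

Walk "01000011" from the root; an end-of-word marker is hit whenever a stored word is a prefix of "01000011".
Prefixes of the query that are stored words: "010", "010000"
Count: 2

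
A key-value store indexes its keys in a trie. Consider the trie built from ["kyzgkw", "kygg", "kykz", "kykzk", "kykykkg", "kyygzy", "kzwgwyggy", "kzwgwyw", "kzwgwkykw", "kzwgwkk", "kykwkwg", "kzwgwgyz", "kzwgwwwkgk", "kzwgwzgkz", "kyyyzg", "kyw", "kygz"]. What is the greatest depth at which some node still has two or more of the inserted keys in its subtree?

Equivalently: take the maximum, over all pairs, of their longest common prefix length.
"kzwgwkk" and "kzwgwkykw" agree on "kzwgwk" (6 characters) before diverging; nothing deeper is shared.
Longest shared-prefix length: 6

6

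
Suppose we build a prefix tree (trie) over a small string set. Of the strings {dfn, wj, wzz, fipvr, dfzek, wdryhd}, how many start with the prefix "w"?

Traverse to the node for "w", then collect every word in that subtree.
Matches: "wdryhd", "wj", "wzz"
Count: 3

3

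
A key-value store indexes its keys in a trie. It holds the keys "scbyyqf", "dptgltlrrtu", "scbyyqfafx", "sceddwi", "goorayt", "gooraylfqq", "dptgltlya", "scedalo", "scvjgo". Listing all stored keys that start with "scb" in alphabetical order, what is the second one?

Words with prefix "scb", in lexicographic order: "scbyyqf", "scbyyqfafx"
Position 2: scbyyqfafx

scbyyqfafx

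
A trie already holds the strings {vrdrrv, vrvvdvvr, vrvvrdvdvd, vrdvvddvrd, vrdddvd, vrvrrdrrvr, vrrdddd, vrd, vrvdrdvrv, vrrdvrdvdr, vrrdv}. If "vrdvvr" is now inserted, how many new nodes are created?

The longest prefix of "vrdvvr" already in the trie is "vrdvv" (length 5).
So 6 − 5 = 1 new nodes.

1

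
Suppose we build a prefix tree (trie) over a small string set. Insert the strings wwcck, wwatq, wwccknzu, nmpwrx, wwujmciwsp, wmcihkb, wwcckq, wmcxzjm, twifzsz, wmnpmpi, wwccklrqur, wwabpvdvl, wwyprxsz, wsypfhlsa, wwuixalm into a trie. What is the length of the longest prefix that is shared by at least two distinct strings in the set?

The deepest shared node is where two words last agree before diverging.
"wwcck" and "wwccklrqur" agree on "wwcck" (5 characters) before diverging; nothing deeper is shared.
Longest shared-prefix length: 5

5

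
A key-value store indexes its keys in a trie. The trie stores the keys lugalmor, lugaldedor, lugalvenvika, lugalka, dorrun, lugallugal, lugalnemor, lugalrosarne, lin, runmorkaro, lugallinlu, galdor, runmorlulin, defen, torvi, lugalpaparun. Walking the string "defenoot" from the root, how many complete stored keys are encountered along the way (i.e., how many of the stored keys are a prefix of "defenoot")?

1

Check each prefix of "defenoot" against the stored set — each match is an end-marker on the path.
Prefixes of the query that are stored words: "defen"
Count: 1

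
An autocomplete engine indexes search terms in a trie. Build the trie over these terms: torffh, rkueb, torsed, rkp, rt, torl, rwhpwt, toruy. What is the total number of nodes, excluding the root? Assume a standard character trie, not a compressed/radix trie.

24

Count nodes per top-level branch (shared prefixes stored once):
  'r'-branch (rkp, rkueb, rt, rwhpwt): 12 nodes
  't'-branch (torffh, torl, torsed, toruy): 12 nodes
Sum: 24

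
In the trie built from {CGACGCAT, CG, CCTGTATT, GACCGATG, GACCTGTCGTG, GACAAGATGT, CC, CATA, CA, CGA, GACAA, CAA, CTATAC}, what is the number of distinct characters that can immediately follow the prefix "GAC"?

2

Follow the path "GAC" to its node, then look at its outgoing edges.
Distinct next characters after "GAC": A, C.
That node has 2 child edges.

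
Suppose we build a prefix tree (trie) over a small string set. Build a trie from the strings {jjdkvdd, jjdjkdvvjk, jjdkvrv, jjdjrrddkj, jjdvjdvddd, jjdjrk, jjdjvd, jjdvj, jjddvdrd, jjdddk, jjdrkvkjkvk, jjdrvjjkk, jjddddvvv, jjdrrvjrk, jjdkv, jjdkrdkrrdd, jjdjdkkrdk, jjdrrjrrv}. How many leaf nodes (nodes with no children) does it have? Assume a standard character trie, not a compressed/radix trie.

A leaf is a node with no children — equivalently, the end of a word that is not a proper prefix of any other stored word.
Those words: "jjddddvvv", "jjdddk", "jjddvdrd", "jjdjdkkrdk", "jjdjkdvvjk", "jjdjrk", "jjdjrrddkj", "jjdjvd", "jjdkrdkrrdd", "jjdkvdd", "jjdkvrv", "jjdrkvkjkvk", "jjdrrjrrv", "jjdrrvjrk", "jjdrvjjkk", "jjdvjdvddd"
Leaf count: 16

16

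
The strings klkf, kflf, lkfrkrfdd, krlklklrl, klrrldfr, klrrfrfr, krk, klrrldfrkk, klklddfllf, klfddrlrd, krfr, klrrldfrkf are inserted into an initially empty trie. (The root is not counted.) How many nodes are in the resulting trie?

54

Insert word by word; a character creates a node only if that edge doesn't already exist:
  "klkf" → 4 new (k, l, k, f)
  "kflf" → prefix "k" already present; 3 new (f, l, f)
  "lkfrkrfdd" → 9 new (l, k, f, r, k, r, f, d, d)
  "krlklklrl" → prefix "k" already present; 8 new (r, l, k, l, k, l, r, l)
  "klrrldfr" → prefix "kl" already present; 6 new (r, r, l, d, f, r)
  "klrrfrfr" → prefix "klrr" already present; 4 new (f, r, f, r)
  "krk" → prefix "kr" already present; 1 new (k)
  "klrrldfrkk" → prefix "klrrldfr" already present; 2 new (k, k)
  "klklddfllf" → prefix "klk" already present; 7 new (l, d, d, f, l, l, f)
  "klfddrlrd" → prefix "kl" already present; 7 new (f, d, d, r, l, r, d)
  "krfr" → prefix "kr" already present; 2 new (f, r)
  "klrrldfrkf" → prefix "klrrldfrk" already present; 1 new (f)
Total nodes = 4 + 3 + 9 + 8 + 6 + 4 + 1 + 2 + 7 + 7 + 2 + 1 = 54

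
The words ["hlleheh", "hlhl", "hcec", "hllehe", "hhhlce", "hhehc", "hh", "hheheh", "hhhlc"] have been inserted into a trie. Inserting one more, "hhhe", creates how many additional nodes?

Walking "hhhe" from the root, the first 3 characters ("hhh") follow existing edges; "e" is the first miss.
So 4 − 3 = 1 new nodes.

1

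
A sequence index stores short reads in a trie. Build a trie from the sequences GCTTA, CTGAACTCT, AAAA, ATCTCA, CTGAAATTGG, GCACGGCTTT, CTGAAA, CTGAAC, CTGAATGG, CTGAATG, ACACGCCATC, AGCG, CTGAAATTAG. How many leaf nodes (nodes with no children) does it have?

10

Leaves are exactly the stored words that no other stored word extends.
Those words: "AAAA", "ACACGCCATC", "AGCG", "ATCTCA", "CTGAAATTAG", "CTGAAATTGG", "CTGAACTCT", "CTGAATGG", "GCACGGCTTT", "GCTTA"
Leaf count: 10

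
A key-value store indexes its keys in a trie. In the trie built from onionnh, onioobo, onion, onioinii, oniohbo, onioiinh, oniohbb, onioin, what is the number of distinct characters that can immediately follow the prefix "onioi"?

2

Walk "onioi" from the root, arriving at one node.
Distinct next characters after "onioi": i, n.
That node has 2 child edges.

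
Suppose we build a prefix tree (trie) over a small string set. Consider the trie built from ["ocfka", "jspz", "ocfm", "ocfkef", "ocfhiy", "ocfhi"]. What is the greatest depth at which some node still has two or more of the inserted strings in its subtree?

Look for the deepest trie node that still has at least two words in its subtree.
e.g. "ocfhi" and "ocfhiy" share the prefix "ocfhi" of length 5; no pair shares a longer one.
Longest shared-prefix length: 5

5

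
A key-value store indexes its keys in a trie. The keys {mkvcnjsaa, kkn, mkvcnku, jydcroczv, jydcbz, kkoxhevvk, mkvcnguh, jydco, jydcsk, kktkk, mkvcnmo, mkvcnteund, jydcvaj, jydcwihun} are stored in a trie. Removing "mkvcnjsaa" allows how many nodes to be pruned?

4

Walk "mkvcnjsaa" from the leaf back toward the root, removing each node that no remaining word uses.
The suffix "jsaa" (4 nodes) is used only by "mkvcnjsaa"; the node for "mkvcn" still has the child "k", so pruning stops there.
Nodes removed: 4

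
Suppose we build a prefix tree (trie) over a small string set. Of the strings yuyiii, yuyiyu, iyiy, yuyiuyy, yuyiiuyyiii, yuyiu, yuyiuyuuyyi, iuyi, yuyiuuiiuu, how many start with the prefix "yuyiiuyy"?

1

Walk to "yuyiiuyy"; the words in its subtree are exactly those with that prefix.
Words under "yuyiiuyy": yuyiiuyyiii
Count: 1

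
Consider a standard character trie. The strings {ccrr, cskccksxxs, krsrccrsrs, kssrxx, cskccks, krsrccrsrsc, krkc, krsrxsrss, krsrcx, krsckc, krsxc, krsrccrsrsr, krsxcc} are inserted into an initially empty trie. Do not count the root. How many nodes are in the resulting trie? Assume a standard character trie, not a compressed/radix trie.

Count nodes per top-level branch (shared prefixes stored once):
  'c'-branch (ccrr, cskccks, cskccksxxs): 13 nodes
  'k'-branch (krkc, krsckc, krsrccrsrs, krsrccrsrsc, krsrccrsrsr, krsrcx, krsrxsrss, krsxc, krsxcc, kssrxx): 31 nodes
Sum: 44

44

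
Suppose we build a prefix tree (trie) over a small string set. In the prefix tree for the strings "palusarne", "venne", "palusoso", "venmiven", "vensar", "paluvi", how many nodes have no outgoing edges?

A leaf is a node with no children — equivalently, the end of a word that is not a proper prefix of any other stored word.
Those words: "palusarne", "palusoso", "paluvi", "venmiven", "venne", "vensar"
Leaf count: 6

6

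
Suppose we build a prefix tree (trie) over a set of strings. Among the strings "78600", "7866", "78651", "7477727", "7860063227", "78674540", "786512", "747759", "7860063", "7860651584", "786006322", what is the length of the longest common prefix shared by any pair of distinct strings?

9

Look for the deepest trie node that still has at least two words in its subtree.
e.g. "786006322" and "7860063227" share the prefix "786006322" of length 9; no pair shares a longer one.
Longest shared-prefix length: 9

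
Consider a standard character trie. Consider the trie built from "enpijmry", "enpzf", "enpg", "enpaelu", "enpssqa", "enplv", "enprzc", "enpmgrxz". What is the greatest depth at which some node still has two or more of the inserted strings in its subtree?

3

Equivalently: take the maximum, over all pairs, of their longest common prefix length.
e.g. "enpaelu" and "enpg" share the prefix "enp" of length 3; no pair shares a longer one.
Longest shared-prefix length: 3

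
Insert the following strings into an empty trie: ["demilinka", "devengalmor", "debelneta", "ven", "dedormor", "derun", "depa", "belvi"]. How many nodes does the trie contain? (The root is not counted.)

44

Count nodes per top-level branch (shared prefixes stored once):
  'b'-branch (belvi): 5 nodes
  'd'-branch (debelneta, dedormor, demilinka, depa, derun, devengalmor): 36 nodes
  'v'-branch (ven): 3 nodes
Sum: 44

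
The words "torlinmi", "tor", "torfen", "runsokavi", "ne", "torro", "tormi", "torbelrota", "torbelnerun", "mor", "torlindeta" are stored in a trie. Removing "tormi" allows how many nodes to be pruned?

Walk "tormi" from the leaf back toward the root, removing each node that no remaining word uses.
The suffix "mi" (2 nodes) is used only by "tormi"; the node for "tor" still has the child "l", so pruning stops there.
Nodes removed: 2

2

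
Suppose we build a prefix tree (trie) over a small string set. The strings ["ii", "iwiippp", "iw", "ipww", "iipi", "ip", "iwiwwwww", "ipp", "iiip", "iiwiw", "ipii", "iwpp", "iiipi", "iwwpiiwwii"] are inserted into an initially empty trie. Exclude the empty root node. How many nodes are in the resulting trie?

Insert word by word; a character creates a node only if that edge doesn't already exist:
  "ii" → 2 new (i, i)
  "iwiippp" → prefix "i" already present; 6 new (w, i, i, p, p, p)
  "iw" → prefix "iw" already present; 0 new (none)
  "ipww" → prefix "i" already present; 3 new (p, w, w)
  "iipi" → prefix "ii" already present; 2 new (p, i)
  "ip" → prefix "ip" already present; 0 new (none)
  "iwiwwwww" → prefix "iwi" already present; 5 new (w, w, w, w, w)
  "ipp" → prefix "ip" already present; 1 new (p)
  "iiip" → prefix "ii" already present; 2 new (i, p)
  "iiwiw" → prefix "ii" already present; 3 new (w, i, w)
  "ipii" → prefix "ip" already present; 2 new (i, i)
  "iwpp" → prefix "iw" already present; 2 new (p, p)
  "iiipi" → prefix "iiip" already present; 1 new (i)
  "iwwpiiwwii" → prefix "iw" already present; 8 new (w, p, i, i, w, w, i, i)
Total nodes = 2 + 6 + 0 + 3 + 2 + 0 + 5 + 1 + 2 + 3 + 2 + 2 + 1 + 8 = 37

37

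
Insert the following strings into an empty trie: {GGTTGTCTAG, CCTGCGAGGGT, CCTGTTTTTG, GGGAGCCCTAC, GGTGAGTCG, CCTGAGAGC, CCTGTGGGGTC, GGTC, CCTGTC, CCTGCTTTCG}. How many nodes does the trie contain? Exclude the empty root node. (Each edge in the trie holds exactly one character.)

Count nodes per top-level branch (shared prefixes stored once):
  'C'-branch (CCTGAGAGC, CCTGCGAGGGT, CCTGCTTTCG, CCTGTC, CCTGTGGGGTC, CCTGTTTTTG): 34 nodes
  'G'-branch (GGGAGCCCTAC, GGTC, GGTGAGTCG, GGTTGTCTAG): 26 nodes
Sum: 60

60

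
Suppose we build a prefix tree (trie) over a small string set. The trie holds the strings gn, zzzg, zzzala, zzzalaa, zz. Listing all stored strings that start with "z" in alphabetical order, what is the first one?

Words with prefix "z", in lexicographic order: "zz", "zzzala", "zzzalaa", "zzzg"
The 1st is zz.

zz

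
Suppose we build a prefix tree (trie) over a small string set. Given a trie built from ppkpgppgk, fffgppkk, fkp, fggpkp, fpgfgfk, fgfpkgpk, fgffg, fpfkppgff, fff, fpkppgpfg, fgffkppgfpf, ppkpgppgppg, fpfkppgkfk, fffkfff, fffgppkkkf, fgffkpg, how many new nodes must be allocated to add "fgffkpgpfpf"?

Walking "fgffkpgpfpf" from the root, the first 7 characters ("fgffkpg") follow existing edges; "p" is the first miss.
So 11 − 7 = 4 new nodes.

4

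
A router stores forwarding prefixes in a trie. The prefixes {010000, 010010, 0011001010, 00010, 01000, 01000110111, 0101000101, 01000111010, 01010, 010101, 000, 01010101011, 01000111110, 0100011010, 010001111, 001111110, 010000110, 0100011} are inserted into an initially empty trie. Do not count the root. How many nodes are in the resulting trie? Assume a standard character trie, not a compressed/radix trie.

55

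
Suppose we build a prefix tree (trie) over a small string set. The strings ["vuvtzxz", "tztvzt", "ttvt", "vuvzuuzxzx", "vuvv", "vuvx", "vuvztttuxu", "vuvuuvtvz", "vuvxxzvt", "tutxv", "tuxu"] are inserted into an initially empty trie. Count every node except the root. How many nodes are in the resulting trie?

Insert word by word; a character creates a node only if that edge doesn't already exist:
  "vuvtzxz" → 7 new (v, u, v, t, z, x, z)
  "tztvzt" → 6 new (t, z, t, v, z, t)
  "ttvt" → prefix "t" already present; 3 new (t, v, t)
  "vuvzuuzxzx" → prefix "vuv" already present; 7 new (z, u, u, z, x, z, x)
  "vuvv" → prefix "vuv" already present; 1 new (v)
  "vuvx" → prefix "vuv" already present; 1 new (x)
  "vuvztttuxu" → prefix "vuvz" already present; 6 new (t, t, t, u, x, u)
  "vuvuuvtvz" → prefix "vuv" already present; 6 new (u, u, v, t, v, z)
  "vuvxxzvt" → prefix "vuvx" already present; 4 new (x, z, v, t)
  "tutxv" → prefix "t" already present; 4 new (u, t, x, v)
  "tuxu" → prefix "tu" already present; 2 new (x, u)
Total nodes = 7 + 6 + 3 + 7 + 1 + 1 + 6 + 6 + 4 + 4 + 2 = 47

47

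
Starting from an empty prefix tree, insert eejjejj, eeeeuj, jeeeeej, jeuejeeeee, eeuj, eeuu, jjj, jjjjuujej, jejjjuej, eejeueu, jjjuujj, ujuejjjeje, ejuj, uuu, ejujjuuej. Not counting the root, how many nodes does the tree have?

71

Insert word by word; a character creates a node only if that edge doesn't already exist:
  "eejjejj" → 7 new (e, e, j, j, e, j, j)
  "eeeeuj" → prefix "ee" already present; 4 new (e, e, u, j)
  "jeeeeej" → 7 new (j, e, e, e, e, e, j)
  "jeuejeeeee" → prefix "je" already present; 8 new (u, e, j, e, e, e, e, e)
  "eeuj" → prefix "ee" already present; 2 new (u, j)
  "eeuu" → prefix "eeu" already present; 1 new (u)
  "jjj" → prefix "j" already present; 2 new (j, j)
  "jjjjuujej" → prefix "jjj" already present; 6 new (j, u, u, j, e, j)
  "jejjjuej" → prefix "je" already present; 6 new (j, j, j, u, e, j)
  "eejeueu" → prefix "eej" already present; 4 new (e, u, e, u)
  "jjjuujj" → prefix "jjj" already present; 4 new (u, u, j, j)
  "ujuejjjeje" → 10 new (u, j, u, e, j, j, j, e, j, e)
  "ejuj" → prefix "e" already present; 3 new (j, u, j)
  "uuu" → prefix "u" already present; 2 new (u, u)
  "ejujjuuej" → prefix "ejuj" already present; 5 new (j, u, u, e, j)
Total nodes = 7 + 4 + 7 + 8 + 2 + 1 + 2 + 6 + 6 + 4 + 4 + 10 + 3 + 2 + 5 = 71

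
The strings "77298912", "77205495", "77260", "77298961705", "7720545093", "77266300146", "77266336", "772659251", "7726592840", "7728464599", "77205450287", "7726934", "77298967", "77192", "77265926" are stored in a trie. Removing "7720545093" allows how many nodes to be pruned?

After clearing the end-marker at "7720545093", prune upward until reaching a node still needed by another word.
The suffix "93" (2 nodes) is used only by "7720545093"; the node for "77205450" still has the child "2", so pruning stops there.
Nodes removed: 2

2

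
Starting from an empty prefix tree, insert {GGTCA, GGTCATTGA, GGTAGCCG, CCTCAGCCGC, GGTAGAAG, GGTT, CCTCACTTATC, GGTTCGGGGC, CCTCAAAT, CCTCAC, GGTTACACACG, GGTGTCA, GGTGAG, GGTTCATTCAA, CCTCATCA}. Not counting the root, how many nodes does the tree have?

Insert word by word; a character creates a node only if that edge doesn't already exist:
  "GGTCA" → 5 new (G, G, T, C, A)
  "GGTCATTGA" → prefix "GGTCA" already present; 4 new (T, T, G, A)
  "GGTAGCCG" → prefix "GGT" already present; 5 new (A, G, C, C, G)
  "CCTCAGCCGC" → 10 new (C, C, T, C, A, G, C, C, G, C)
  "GGTAGAAG" → prefix "GGTAG" already present; 3 new (A, A, G)
  "GGTT" → prefix "GGT" already present; 1 new (T)
  "CCTCACTTATC" → prefix "CCTCA" already present; 6 new (C, T, T, A, T, C)
  "GGTTCGGGGC" → prefix "GGTT" already present; 6 new (C, G, G, G, G, C)
  "CCTCAAAT" → prefix "CCTCA" already present; 3 new (A, A, T)
  "CCTCAC" → prefix "CCTCAC" already present; 0 new (none)
  "GGTTACACACG" → prefix "GGTT" already present; 7 new (A, C, A, C, A, C, G)
  "GGTGTCA" → prefix "GGT" already present; 4 new (G, T, C, A)
  "GGTGAG" → prefix "GGTG" already present; 2 new (A, G)
  "GGTTCATTCAA" → prefix "GGTTC" already present; 6 new (A, T, T, C, A, A)
  "CCTCATCA" → prefix "CCTCA" already present; 3 new (T, C, A)
Total nodes = 5 + 4 + 5 + 10 + 3 + 1 + 6 + 6 + 3 + 0 + 7 + 4 + 2 + 6 + 3 = 65

65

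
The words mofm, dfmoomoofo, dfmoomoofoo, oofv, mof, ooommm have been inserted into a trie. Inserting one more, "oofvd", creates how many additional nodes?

1

"oofv" is already a path in the trie; the remaining "d" must be added.
Each of the 1 remaining characters creates one node.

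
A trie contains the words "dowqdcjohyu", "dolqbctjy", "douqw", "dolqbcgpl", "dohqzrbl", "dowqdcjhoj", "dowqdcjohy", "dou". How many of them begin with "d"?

8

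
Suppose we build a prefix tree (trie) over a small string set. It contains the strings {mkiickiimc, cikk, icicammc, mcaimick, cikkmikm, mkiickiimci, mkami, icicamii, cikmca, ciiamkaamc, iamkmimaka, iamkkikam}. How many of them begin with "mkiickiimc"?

2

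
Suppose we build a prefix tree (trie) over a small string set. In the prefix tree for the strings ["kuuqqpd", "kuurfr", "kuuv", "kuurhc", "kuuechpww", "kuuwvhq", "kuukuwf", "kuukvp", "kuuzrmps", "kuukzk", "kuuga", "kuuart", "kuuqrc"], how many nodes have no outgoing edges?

Leaves are exactly the stored words that no other stored word extends.
Those words: "kuuart", "kuuechpww", "kuuga", "kuukuwf", "kuukvp", "kuukzk", "kuuqqpd", "kuuqrc", "kuurfr", "kuurhc", "kuuv", "kuuwvhq", "kuuzrmps"
Leaf count: 13

13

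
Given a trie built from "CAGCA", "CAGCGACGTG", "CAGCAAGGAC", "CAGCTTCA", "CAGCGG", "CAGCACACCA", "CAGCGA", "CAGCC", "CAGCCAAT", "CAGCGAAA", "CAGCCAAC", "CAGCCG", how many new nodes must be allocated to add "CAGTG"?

"CAG" is already a path in the trie; the remaining "TG" must be added.
New nodes needed: |"CAGTG"| − 3 = 5 − 3 = 2.

2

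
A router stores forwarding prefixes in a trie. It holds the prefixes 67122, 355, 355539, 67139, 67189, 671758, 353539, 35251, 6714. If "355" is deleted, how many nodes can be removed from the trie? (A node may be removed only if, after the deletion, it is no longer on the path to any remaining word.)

After clearing the end-marker at "355", prune upward until reaching a node still needed by another word.
Every node on "355" is still needed (e.g. by "355539"), so nothing is freed.
Nodes removed: 0

0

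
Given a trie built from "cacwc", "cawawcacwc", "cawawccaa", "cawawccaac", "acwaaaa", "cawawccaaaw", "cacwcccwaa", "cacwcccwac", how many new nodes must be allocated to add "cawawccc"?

Walking "cawawccc" from the root, the first 7 characters ("cawawcc") follow existing edges; "c" is the first miss.
New nodes needed: |"cawawccc"| − 7 = 8 − 7 = 1.

1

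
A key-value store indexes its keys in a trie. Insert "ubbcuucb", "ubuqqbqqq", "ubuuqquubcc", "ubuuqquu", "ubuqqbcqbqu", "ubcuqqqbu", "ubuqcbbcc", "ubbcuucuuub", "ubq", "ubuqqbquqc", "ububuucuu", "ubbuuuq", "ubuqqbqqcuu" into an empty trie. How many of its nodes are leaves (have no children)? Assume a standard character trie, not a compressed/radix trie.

Leaves are exactly the stored words that no other stored word extends.
Those words: "ubbcuucb", "ubbcuucuuub", "ubbuuuq", "ubcuqqqbu", "ubq", "ububuucuu", "ubuqcbbcc", "ubuqqbcqbqu", "ubuqqbqqcuu", "ubuqqbqqq", "ubuqqbquqc", "ubuuqquubcc"
Leaf count: 12

12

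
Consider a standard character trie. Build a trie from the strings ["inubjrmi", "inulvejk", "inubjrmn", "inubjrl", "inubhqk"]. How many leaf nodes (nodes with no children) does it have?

5

A leaf is a node with no children — equivalently, the end of a word that is not a proper prefix of any other stored word.
Those words: "inubhqk", "inubjrl", "inubjrmi", "inubjrmn", "inulvejk"
Leaf count: 5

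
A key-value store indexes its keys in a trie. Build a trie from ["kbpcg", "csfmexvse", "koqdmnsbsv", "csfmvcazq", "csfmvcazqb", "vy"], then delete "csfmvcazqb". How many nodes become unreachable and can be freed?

A node on "csfmvcazqb"'s path can go only if nothing else ends at it or branches off below it.
The suffix "b" (1 node) is used only by "csfmvcazqb"; "csfmvcazq" is itself a stored word, so pruning stops there.
Nodes removed: 1

1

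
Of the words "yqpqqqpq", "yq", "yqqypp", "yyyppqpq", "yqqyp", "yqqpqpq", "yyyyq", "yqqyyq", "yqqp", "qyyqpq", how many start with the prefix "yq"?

Walk to "yq"; the words in its subtree are exactly those with that prefix.
Words under "yq": yq, yqpqqqpq, yqqp, yqqpqpq, yqqyp, yqqypp, yqqyyq
Count: 7

7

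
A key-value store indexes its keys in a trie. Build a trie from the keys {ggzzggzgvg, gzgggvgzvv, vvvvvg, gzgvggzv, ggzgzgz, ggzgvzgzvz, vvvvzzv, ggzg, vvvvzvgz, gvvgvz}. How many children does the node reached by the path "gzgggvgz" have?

1

Walk "gzgggvgz" from the root, arriving at one node.
Characters that immediately follow "gzgggvgz" among the stored strings: {v}.
That node has 1 child edge.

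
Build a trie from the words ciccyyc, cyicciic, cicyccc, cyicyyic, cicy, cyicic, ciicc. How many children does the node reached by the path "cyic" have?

3

Follow the path "cyic" to its node, then look at its outgoing edges.
Characters that immediately follow "cyic" among the stored strings: {c, i, y}.
That node has 3 child edges.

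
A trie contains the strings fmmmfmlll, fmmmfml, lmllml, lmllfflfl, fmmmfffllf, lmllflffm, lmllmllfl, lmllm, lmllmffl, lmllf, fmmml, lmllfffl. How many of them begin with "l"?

8

Traverse to the node for "l", then collect every word in that subtree.
Words under "l": lmllf, lmllfffl, lmllfflfl, lmllflffm, lmllm, lmllmffl, lmllml, lmllmllfl
Count: 8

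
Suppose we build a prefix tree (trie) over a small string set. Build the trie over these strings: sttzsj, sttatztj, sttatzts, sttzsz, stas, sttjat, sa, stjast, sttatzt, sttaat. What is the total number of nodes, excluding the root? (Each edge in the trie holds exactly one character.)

Count nodes per top-level branch (shared prefixes stored once):
  's'-branch (sa, stas, stjast, sttaat, sttatzt, sttatztj, sttatzts, sttjat, sttzsj, sttzsz): 25 nodes
Sum: 25

25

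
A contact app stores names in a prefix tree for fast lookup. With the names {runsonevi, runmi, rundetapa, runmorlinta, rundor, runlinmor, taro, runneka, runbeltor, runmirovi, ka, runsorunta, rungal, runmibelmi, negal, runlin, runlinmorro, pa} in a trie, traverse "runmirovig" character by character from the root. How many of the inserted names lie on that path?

2

Check each prefix of "runmirovig" against the stored set — each match is an end-marker on the path.
Prefixes of the query that are stored words: "runmi", "runmirovi"
Count: 2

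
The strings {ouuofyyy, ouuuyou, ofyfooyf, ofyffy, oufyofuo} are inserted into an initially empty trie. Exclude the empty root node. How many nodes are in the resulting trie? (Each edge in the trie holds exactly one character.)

Count nodes per top-level branch (shared prefixes stored once):
  'o'-branch (ofyffy, ofyfooyf, oufyofuo, ouuofyyy, ouuuyou): 27 nodes
Sum: 27

27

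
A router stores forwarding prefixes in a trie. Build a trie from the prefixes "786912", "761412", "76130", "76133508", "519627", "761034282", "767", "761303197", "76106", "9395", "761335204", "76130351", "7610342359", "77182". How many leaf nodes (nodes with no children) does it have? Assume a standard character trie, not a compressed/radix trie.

A leaf is a node with no children — equivalently, the end of a word that is not a proper prefix of any other stored word.
Those words: "519627", "7610342359", "761034282", "76106", "761303197", "76130351", "76133508", "761335204", "761412", "767", "77182", "786912", "9395"
Leaf count: 13

13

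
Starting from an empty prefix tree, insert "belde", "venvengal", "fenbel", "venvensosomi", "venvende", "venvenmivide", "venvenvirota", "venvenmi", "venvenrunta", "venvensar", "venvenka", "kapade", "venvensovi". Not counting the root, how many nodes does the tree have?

57

Insert word by word; a character creates a node only if that edge doesn't already exist:
  "belde" → 5 new (b, e, l, d, e)
  "venvengal" → 9 new (v, e, n, v, e, n, g, a, l)
  "fenbel" → 6 new (f, e, n, b, e, l)
  "venvensosomi" → prefix "venven" already present; 6 new (s, o, s, o, m, i)
  "venvende" → prefix "venven" already present; 2 new (d, e)
  "venvenmivide" → prefix "venven" already present; 6 new (m, i, v, i, d, e)
  "venvenvirota" → prefix "venven" already present; 6 new (v, i, r, o, t, a)
  "venvenmi" → prefix "venvenmi" already present; 0 new (none)
  "venvenrunta" → prefix "venven" already present; 5 new (r, u, n, t, a)
  "venvensar" → prefix "venvens" already present; 2 new (a, r)
  "venvenka" → prefix "venven" already present; 2 new (k, a)
  "kapade" → 6 new (k, a, p, a, d, e)
  "venvensovi" → prefix "venvenso" already present; 2 new (v, i)
Total nodes = 5 + 9 + 6 + 6 + 2 + 6 + 6 + 0 + 5 + 2 + 2 + 6 + 2 = 57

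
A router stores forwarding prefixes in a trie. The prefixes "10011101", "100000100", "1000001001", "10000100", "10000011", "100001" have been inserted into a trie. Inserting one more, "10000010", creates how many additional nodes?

"10000010" is already a full path in the trie; only an end-marker is added.
No new nodes are needed: 0.

0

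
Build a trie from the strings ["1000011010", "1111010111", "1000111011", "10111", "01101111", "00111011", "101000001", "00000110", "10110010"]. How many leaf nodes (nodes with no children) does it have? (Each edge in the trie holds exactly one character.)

9

A leaf is a node with no children — equivalently, the end of a word that is not a proper prefix of any other stored word.
Those words: "00000110", "00111011", "01101111", "1000011010", "1000111011", "101000001", "10110010", "10111", "1111010111"
Leaf count: 9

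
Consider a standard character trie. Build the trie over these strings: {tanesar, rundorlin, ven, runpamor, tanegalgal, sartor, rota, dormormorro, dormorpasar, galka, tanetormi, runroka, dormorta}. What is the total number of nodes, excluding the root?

71

For each word, the new-node count is its length minus the longest prefix already in the trie:
  "tanesar" → 7 new (t, a, n, e, s, a, r)
  "rundorlin" → 9 new (r, u, n, d, o, r, l, i, n)
  "ven" → 3 new (v, e, n)
  "runpamor" → prefix "run" already present; 5 new (p, a, m, o, r)
  "tanegalgal" → prefix "tane" already present; 6 new (g, a, l, g, a, l)
  "sartor" → 6 new (s, a, r, t, o, r)
  "rota" → prefix "r" already present; 3 new (o, t, a)
  "dormormorro" → 11 new (d, o, r, m, o, r, m, o, r, r, o)
  "dormorpasar" → prefix "dormor" already present; 5 new (p, a, s, a, r)
  "galka" → 5 new (g, a, l, k, a)
  "tanetormi" → prefix "tane" already present; 5 new (t, o, r, m, i)
  "runroka" → prefix "run" already present; 4 new (r, o, k, a)
  "dormorta" → prefix "dormor" already present; 2 new (t, a)
Total nodes = 7 + 9 + 3 + 5 + 6 + 6 + 3 + 11 + 5 + 5 + 5 + 4 + 2 = 71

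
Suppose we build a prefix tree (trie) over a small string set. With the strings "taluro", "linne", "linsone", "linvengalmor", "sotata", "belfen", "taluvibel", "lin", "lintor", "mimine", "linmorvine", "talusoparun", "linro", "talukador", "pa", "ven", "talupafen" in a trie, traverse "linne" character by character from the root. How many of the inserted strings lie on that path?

Traverse "linne" character by character; count nodes along the way that are marked as word ends.
Prefixes of the query that are stored words: "lin", "linne"
Count: 2

2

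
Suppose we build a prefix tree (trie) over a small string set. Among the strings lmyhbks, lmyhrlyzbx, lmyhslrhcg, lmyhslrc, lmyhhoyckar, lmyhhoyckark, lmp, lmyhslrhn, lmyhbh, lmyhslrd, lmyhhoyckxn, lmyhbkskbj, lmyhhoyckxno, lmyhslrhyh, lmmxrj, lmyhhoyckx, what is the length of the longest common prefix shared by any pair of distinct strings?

11

Look for the deepest trie node that still has at least two words in its subtree.
e.g. "lmyhhoyckar" and "lmyhhoyckark" share the prefix "lmyhhoyckar" of length 11; no pair shares a longer one.
Longest shared-prefix length: 11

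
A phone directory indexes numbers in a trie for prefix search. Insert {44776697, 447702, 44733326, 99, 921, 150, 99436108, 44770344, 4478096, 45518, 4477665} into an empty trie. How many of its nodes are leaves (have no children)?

10

Leaves are exactly the stored words that no other stored word extends.
Those words: "150", "44733326", "447702", "44770344", "4477665", "44776697", "4478096", "45518", "921", "99436108"
Leaf count: 10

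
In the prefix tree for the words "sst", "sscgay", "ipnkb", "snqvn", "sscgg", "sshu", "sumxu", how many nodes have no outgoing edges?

7

Leaves are exactly the stored words that no other stored word extends.
Those words: "ipnkb", "snqvn", "sscgay", "sscgg", "sshu", "sst", "sumxu"
Leaf count: 7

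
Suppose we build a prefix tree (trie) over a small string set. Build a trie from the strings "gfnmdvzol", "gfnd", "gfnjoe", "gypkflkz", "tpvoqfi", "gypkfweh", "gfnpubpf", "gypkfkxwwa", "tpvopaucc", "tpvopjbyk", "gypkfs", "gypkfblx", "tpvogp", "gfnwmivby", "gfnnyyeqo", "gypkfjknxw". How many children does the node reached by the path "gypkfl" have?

1

Follow the path "gypkfl" to its node, then look at its outgoing edges.
Characters that immediately follow "gypkfl" among the stored strings: {k}.
That node has 1 child edge.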